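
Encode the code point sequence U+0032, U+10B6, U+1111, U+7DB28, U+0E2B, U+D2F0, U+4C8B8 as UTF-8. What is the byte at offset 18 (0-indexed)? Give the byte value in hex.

U+0032 → 1-byte form 32 at offsets 0–0.
U+10B6 → 3-byte form E1 82 B6 at offsets 1–3.
U+1111 → 3-byte form E1 84 91 at offsets 4–6.
U+7DB28 → 4-byte form F1 BD AC A8 at offsets 7–10.
U+0E2B → 3-byte form E0 B8 AB at offsets 11–13.
U+D2F0 → 3-byte form ED 8B B0 at offsets 14–16.
U+4C8B8 → 4-byte form F1 8C A2 B8 at offsets 17–20.
Offset 18 falls in char 7's range; it's byte 2 of F1 8C A2 B8 = 0x8C.

0x8C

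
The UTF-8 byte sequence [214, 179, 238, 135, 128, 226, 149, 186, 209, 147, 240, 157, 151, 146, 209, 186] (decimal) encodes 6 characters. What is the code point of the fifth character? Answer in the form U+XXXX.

Offset 0: leading byte 0xD6 = 11010110 → 2-byte char #1 = D6 B3.
Offset 2: leading byte 0xEE = 11101110 → 3-byte char #2 = EE 87 80.
Offset 5: leading byte 0xE2 = 11100010 → 3-byte char #3 = E2 95 BA.
Offset 8: leading byte 0xD1 = 11010001 → 2-byte char #4 = D1 93.
Offset 10: leading byte 0xF0 = 11110000 → 4-byte char #5 = F0 9D 97 92.
Leading byte 0xF0 = 11110000 matches 11110xxx → 4-byte sequence.
Byte 1: 0xF0 = 11110000, payload 000 (3 bits).
Byte 2: 0x9D = 10011101 (10xxxxxx ✓), payload 011101.
Byte 3: 0x97 = 10010111 (10xxxxxx ✓), payload 010111.
Byte 4: 0x92 = 10010010 (10xxxxxx ✓), payload 010010.
Concatenate: 000011101010111010010 = 0x1D5D2 (21 bits → U+1D5D2).

U+1D5D2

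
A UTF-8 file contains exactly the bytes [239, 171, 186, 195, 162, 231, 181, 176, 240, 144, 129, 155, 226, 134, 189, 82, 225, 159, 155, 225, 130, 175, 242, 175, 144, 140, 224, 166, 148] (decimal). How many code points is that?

10

Byte at offset 0: 0xEF = 11101111 → 3-byte char (#1). Advance 3.
Byte at offset 3: 0xC3 = 11000011 → 2-byte char (#2). Advance 2.
Byte at offset 5: 0xE7 = 11100111 → 3-byte char (#3). Advance 3.
Byte at offset 8: 0xF0 = 11110000 → 4-byte char (#4). Advance 4.
Byte at offset 12: 0xE2 = 11100010 → 3-byte char (#5). Advance 3.
Byte at offset 15: 0x52 = 01010010 → 1-byte char (#6). Advance 1.
Byte at offset 16: 0xE1 = 11100001 → 3-byte char (#7). Advance 3.
Byte at offset 19: 0xE1 = 11100001 → 3-byte char (#8). Advance 3.
Byte at offset 22: 0xF2 = 11110010 → 4-byte char (#9). Advance 4.
Byte at offset 26: 0xE0 = 11100000 → 3-byte char (#10). Advance 3.
Reached end at offset 29 after 10 code points.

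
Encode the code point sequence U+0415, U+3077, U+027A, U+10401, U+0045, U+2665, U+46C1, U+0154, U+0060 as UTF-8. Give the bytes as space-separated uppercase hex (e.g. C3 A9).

D0 95 E3 81 B7 C9 BA F0 90 90 81 45 E2 99 A5 E4 9B 81 C5 94 60

U+0415: 2-byte form → D0 95.
U+3077: 3-byte form → E3 81 B7.
U+027A: 2-byte form → C9 BA.
U+10401: 4-byte form → F0 90 90 81.
U+0045: 1-byte form → 45.
U+2665: 3-byte form → E2 99 A5.
U+46C1: 3-byte form → E4 9B 81.
U+0154: 2-byte form → C5 94.
U+0060: 1-byte form → 60.
Concatenated (21 bytes): D0 95 E3 81 B7 C9 BA F0 90 90 81 45 E2 99 A5 E4 9B 81 C5 94 60.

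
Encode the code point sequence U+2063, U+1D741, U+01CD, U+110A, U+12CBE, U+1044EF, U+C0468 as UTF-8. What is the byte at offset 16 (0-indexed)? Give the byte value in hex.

U+2063 → 3-byte form E2 81 A3 at offsets 0–2.
U+1D741 → 4-byte form F0 9D 9D 81 at offsets 3–6.
U+01CD → 2-byte form C7 8D at offsets 7–8.
U+110A → 3-byte form E1 84 8A at offsets 9–11.
U+12CBE → 4-byte form F0 92 B2 BE at offsets 12–15.
U+1044EF → 4-byte form F4 84 93 AF at offsets 16–19.
Offset 16 falls in char 6's range; it's byte 1 of F4 84 93 AF = 0xF4.

0xF4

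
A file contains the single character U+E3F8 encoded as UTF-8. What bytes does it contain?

EE 8F B8

U+E3F8 = 0xE3F8 = 58360 decimal. In range U+0800–U+FFFF → 3-byte form: 1110xxxx 10xxxxxx 10xxxxxx.
Binary (16 bits): 1110001111111000.
Split 4+6+6: 1110 | 001111 | 111000.
Byte 1: 11101110 = 0xEE.
Byte 2: 10001111 = 0x8F.
Byte 3: 10111000 = 0xB8.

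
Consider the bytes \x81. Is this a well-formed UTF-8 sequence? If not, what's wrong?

Byte 0x81 = 10000001 has the form 10xxxxxx — a continuation byte — but there is no preceding leading byte.

invalid (continuation byte with no leading byte)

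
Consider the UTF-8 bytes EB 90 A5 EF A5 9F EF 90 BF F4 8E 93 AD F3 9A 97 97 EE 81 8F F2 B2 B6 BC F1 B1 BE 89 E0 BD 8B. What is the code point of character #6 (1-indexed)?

Offset 0: leading byte 0xEB = 11101011 → 3-byte char #1 = EB 90 A5.
Offset 3: leading byte 0xEF = 11101111 → 3-byte char #2 = EF A5 9F.
Offset 6: leading byte 0xEF = 11101111 → 3-byte char #3 = EF 90 BF.
Offset 9: leading byte 0xF4 = 11110100 → 4-byte char #4 = F4 8E 93 AD.
Offset 13: leading byte 0xF3 = 11110011 → 4-byte char #5 = F3 9A 97 97.
Offset 17: leading byte 0xEE = 11101110 → 3-byte char #6 = EE 81 8F.
Leading byte 0xEE = 11101110 matches 1110xxxx → 3-byte sequence.
Byte 1: 0xEE = 11101110, payload 1110 (4 bits).
Byte 2: 0x81 = 10000001 (10xxxxxx ✓), payload 000001.
Byte 3: 0x8F = 10001111 (10xxxxxx ✓), payload 001111.
Concatenate: 1110000001001111 = 0xE04F (16 bits → U+E04F).

U+E04F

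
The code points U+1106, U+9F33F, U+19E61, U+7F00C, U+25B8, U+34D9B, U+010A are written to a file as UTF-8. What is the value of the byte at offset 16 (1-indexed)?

0xE2

1-indexed offset 16 is 0-indexed offset 15.
U+1106 → 3-byte form E1 84 86 at offsets 0–2.
U+9F33F → 4-byte form F2 9F 8C BF at offsets 3–6.
U+19E61 → 4-byte form F0 99 B9 A1 at offsets 7–10.
U+7F00C → 4-byte form F1 BF 80 8C at offsets 11–14.
U+25B8 → 3-byte form E2 96 B8 at offsets 15–17.
Offset 15 falls in char 5's range; it's byte 1 of E2 96 B8 = 0xE2.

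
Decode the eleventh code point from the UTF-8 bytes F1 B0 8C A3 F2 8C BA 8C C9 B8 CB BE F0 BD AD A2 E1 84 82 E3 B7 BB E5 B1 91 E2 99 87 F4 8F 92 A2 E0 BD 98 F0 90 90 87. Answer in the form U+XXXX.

U+0F58

Offset 0: leading byte 0xF1 = 11110001 → 4-byte char #1 = F1 B0 8C A3.
Offset 4: leading byte 0xF2 = 11110010 → 4-byte char #2 = F2 8C BA 8C.
Offset 8: leading byte 0xC9 = 11001001 → 2-byte char #3 = C9 B8.
Offset 10: leading byte 0xCB = 11001011 → 2-byte char #4 = CB BE.
Offset 12: leading byte 0xF0 = 11110000 → 4-byte char #5 = F0 BD AD A2.
Offset 16: leading byte 0xE1 = 11100001 → 3-byte char #6 = E1 84 82.
Offset 19: leading byte 0xE3 = 11100011 → 3-byte char #7 = E3 B7 BB.
Offset 22: leading byte 0xE5 = 11100101 → 3-byte char #8 = E5 B1 91.
Offset 25: leading byte 0xE2 = 11100010 → 3-byte char #9 = E2 99 87.
Offset 28: leading byte 0xF4 = 11110100 → 4-byte char #10 = F4 8F 92 A2.
Offset 32: leading byte 0xE0 = 11100000 → 3-byte char #11 = E0 BD 98.
Leading byte 0xE0 = 11100000 matches 1110xxxx → 3-byte sequence.
Byte 1: 0xE0 = 11100000, payload 0000 (4 bits).
Byte 2: 0xBD = 10111101 (10xxxxxx ✓), payload 111101.
Byte 3: 0x98 = 10011000 (10xxxxxx ✓), payload 011000.
Concatenate: 0000111101011000 = 0xF58 (16 bits → U+0F58).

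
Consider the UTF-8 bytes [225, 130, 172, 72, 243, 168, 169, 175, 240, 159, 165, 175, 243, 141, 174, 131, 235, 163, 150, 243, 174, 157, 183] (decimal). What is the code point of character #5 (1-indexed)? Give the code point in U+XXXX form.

Offset 0: leading byte 0xE1 = 11100001 → 3-byte char #1 = E1 82 AC.
Offset 3: leading byte 0x48 = 01001000 → 1-byte char #2 = 48.
Offset 4: leading byte 0xF3 = 11110011 → 4-byte char #3 = F3 A8 A9 AF.
Offset 8: leading byte 0xF0 = 11110000 → 4-byte char #4 = F0 9F A5 AF.
Offset 12: leading byte 0xF3 = 11110011 → 4-byte char #5 = F3 8D AE 83.
Leading byte 0xF3 = 11110011 matches 11110xxx → 4-byte sequence.
Byte 1: 0xF3 = 11110011, payload 011 (3 bits).
Byte 2: 0x8D = 10001101 (10xxxxxx ✓), payload 001101.
Byte 3: 0xAE = 10101110 (10xxxxxx ✓), payload 101110.
Byte 4: 0x83 = 10000011 (10xxxxxx ✓), payload 000011.
Concatenate: 011001101101110000011 = 0xCDB83 (21 bits → U+CDB83).

U+CDB83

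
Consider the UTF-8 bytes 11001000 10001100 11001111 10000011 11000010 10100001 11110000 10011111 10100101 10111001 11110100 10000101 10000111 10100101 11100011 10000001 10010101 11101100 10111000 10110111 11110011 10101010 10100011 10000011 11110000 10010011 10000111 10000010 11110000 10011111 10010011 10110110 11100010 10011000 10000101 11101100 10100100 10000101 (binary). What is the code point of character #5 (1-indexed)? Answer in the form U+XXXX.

U+1051E5

Offset 0: leading byte 0xC8 = 11001000 → 2-byte char #1 = C8 8C.
Offset 2: leading byte 0xCF = 11001111 → 2-byte char #2 = CF 83.
Offset 4: leading byte 0xC2 = 11000010 → 2-byte char #3 = C2 A1.
Offset 6: leading byte 0xF0 = 11110000 → 4-byte char #4 = F0 9F A5 B9.
Offset 10: leading byte 0xF4 = 11110100 → 4-byte char #5 = F4 85 87 A5.
Leading byte 0xF4 = 11110100 matches 11110xxx → 4-byte sequence.
Byte 1: 0xF4 = 11110100, payload 100 (3 bits).
Byte 2: 0x85 = 10000101 (10xxxxxx ✓), payload 000101.
Byte 3: 0x87 = 10000111 (10xxxxxx ✓), payload 000111.
Byte 4: 0xA5 = 10100101 (10xxxxxx ✓), payload 100101.
Concatenate: 100000101000111100101 = 0x1051E5 (21 bits → U+1051E5).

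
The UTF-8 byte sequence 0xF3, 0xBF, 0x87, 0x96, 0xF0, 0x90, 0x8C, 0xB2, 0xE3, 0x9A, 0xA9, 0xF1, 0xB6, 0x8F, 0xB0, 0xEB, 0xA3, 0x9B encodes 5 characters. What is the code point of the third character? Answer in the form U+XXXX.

U+36A9

Offset 0: leading byte 0xF3 = 11110011 → 4-byte char #1 = F3 BF 87 96.
Offset 4: leading byte 0xF0 = 11110000 → 4-byte char #2 = F0 90 8C B2.
Offset 8: leading byte 0xE3 = 11100011 → 3-byte char #3 = E3 9A A9.
Leading byte 0xE3 = 11100011 matches 1110xxxx → 3-byte sequence.
Byte 1: 0xE3 = 11100011, payload 0011 (4 bits).
Byte 2: 0x9A = 10011010 (10xxxxxx ✓), payload 011010.
Byte 3: 0xA9 = 10101001 (10xxxxxx ✓), payload 101001.
Concatenate: 0011011010101001 = 0x36A9 (16 bits → U+36A9).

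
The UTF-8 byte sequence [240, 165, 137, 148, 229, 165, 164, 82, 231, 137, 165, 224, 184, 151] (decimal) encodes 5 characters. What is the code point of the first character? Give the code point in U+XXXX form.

U+25254

Offset 0: leading byte 0xF0 = 11110000 → 4-byte char #1 = F0 A5 89 94.
Leading byte 0xF0 = 11110000 matches 11110xxx → 4-byte sequence.
Byte 1: 0xF0 = 11110000, payload 000 (3 bits).
Byte 2: 0xA5 = 10100101 (10xxxxxx ✓), payload 100101.
Byte 3: 0x89 = 10001001 (10xxxxxx ✓), payload 001001.
Byte 4: 0x94 = 10010100 (10xxxxxx ✓), payload 010100.
Concatenate: 000100101001001010100 = 0x25254 (21 bits → U+25254).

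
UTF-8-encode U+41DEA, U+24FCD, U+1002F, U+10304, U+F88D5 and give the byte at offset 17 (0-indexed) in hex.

0xB8

U+41DEA → 4-byte form F1 81 B7 AA at offsets 0–3.
U+24FCD → 4-byte form F0 A4 BF 8D at offsets 4–7.
U+1002F → 4-byte form F0 90 80 AF at offsets 8–11.
U+10304 → 4-byte form F0 90 8C 84 at offsets 12–15.
U+F88D5 → 4-byte form F3 B8 A3 95 at offsets 16–19.
Offset 17 falls in char 5's range; it's byte 2 of F3 B8 A3 95 = 0xB8.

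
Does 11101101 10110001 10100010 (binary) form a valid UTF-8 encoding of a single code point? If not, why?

invalid (encodes a surrogate (U+D800–U+DFFF))

Structurally a 3-byte sequence; payload = 0xDC62.
But 0xDC62 is in U+D800–U+DFFF, the surrogate range. Surrogates are not Unicode scalar values and are forbidden in UTF-8.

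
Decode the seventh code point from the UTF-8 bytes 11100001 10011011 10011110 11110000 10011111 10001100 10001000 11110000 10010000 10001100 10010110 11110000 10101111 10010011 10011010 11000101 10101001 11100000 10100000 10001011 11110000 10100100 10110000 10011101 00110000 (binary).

Offset 0: leading byte 0xE1 = 11100001 → 3-byte char #1 = E1 9B 9E.
Offset 3: leading byte 0xF0 = 11110000 → 4-byte char #2 = F0 9F 8C 88.
Offset 7: leading byte 0xF0 = 11110000 → 4-byte char #3 = F0 90 8C 96.
Offset 11: leading byte 0xF0 = 11110000 → 4-byte char #4 = F0 AF 93 9A.
Offset 15: leading byte 0xC5 = 11000101 → 2-byte char #5 = C5 A9.
Offset 17: leading byte 0xE0 = 11100000 → 3-byte char #6 = E0 A0 8B.
Offset 20: leading byte 0xF0 = 11110000 → 4-byte char #7 = F0 A4 B0 9D.
Leading byte 0xF0 = 11110000 matches 11110xxx → 4-byte sequence.
Byte 1: 0xF0 = 11110000, payload 000 (3 bits).
Byte 2: 0xA4 = 10100100 (10xxxxxx ✓), payload 100100.
Byte 3: 0xB0 = 10110000 (10xxxxxx ✓), payload 110000.
Byte 4: 0x9D = 10011101 (10xxxxxx ✓), payload 011101.
Concatenate: 000100100110000011101 = 0x24C1D (21 bits → U+24C1D).

U+24C1D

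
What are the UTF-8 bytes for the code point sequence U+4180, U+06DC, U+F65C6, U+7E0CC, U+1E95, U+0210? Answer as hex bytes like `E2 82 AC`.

U+4180: 3-byte form → E4 86 80.
U+06DC: 2-byte form → DB 9C.
U+F65C6: 4-byte form → F3 B6 97 86.
U+7E0CC: 4-byte form → F1 BE 83 8C.
U+1E95: 3-byte form → E1 BA 95.
U+0210: 2-byte form → C8 90.
Concatenated (18 bytes): E4 86 80 DB 9C F3 B6 97 86 F1 BE 83 8C E1 BA 95 C8 90.

E4 86 80 DB 9C F3 B6 97 86 F1 BE 83 8C E1 BA 95 C8 90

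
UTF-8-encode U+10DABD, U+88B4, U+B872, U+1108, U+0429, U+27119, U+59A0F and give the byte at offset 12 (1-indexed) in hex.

0x84

1-indexed offset 12 is 0-indexed offset 11.
U+10DABD → 4-byte form F4 8D AA BD at offsets 0–3.
U+88B4 → 3-byte form E8 A2 B4 at offsets 4–6.
U+B872 → 3-byte form EB A1 B2 at offsets 7–9.
U+1108 → 3-byte form E1 84 88 at offsets 10–12.
Offset 11 falls in char 4's range; it's byte 2 of E1 84 88 = 0x84.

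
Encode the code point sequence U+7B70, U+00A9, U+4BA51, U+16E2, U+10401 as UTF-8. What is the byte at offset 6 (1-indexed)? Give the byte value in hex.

0xF1

1-indexed offset 6 is 0-indexed offset 5.
U+7B70 → 3-byte form E7 AD B0 at offsets 0–2.
U+00A9 → 2-byte form C2 A9 at offsets 3–4.
U+4BA51 → 4-byte form F1 8B A9 91 at offsets 5–8.
Offset 5 falls in char 3's range; it's byte 1 of F1 8B A9 91 = 0xF1.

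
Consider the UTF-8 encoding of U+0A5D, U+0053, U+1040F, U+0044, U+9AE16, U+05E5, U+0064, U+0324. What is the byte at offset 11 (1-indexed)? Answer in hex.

0x9A

1-indexed offset 11 is 0-indexed offset 10.
U+0A5D → 3-byte form E0 A9 9D at offsets 0–2.
U+0053 → 1-byte form 53 at offsets 3–3.
U+1040F → 4-byte form F0 90 90 8F at offsets 4–7.
U+0044 → 1-byte form 44 at offsets 8–8.
U+9AE16 → 4-byte form F2 9A B8 96 at offsets 9–12.
Offset 10 falls in char 5's range; it's byte 2 of F2 9A B8 96 = 0x9A.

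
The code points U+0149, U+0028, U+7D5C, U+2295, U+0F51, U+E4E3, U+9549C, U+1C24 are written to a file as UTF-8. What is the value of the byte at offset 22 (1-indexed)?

1-indexed offset 22 is 0-indexed offset 21.
U+0149 → 2-byte form C5 89 at offsets 0–1.
U+0028 → 1-byte form 28 at offsets 2–2.
U+7D5C → 3-byte form E7 B5 9C at offsets 3–5.
U+2295 → 3-byte form E2 8A 95 at offsets 6–8.
U+0F51 → 3-byte form E0 BD 91 at offsets 9–11.
U+E4E3 → 3-byte form EE 93 A3 at offsets 12–14.
U+9549C → 4-byte form F2 95 92 9C at offsets 15–18.
U+1C24 → 3-byte form E1 B0 A4 at offsets 19–21.
Offset 21 falls in char 8's range; it's byte 3 of E1 B0 A4 = 0xA4.

0xA4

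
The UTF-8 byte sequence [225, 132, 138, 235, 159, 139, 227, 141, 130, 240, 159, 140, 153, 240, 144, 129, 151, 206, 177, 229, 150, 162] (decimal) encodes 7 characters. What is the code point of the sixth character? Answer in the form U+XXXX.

U+03B1

Offset 0: leading byte 0xE1 = 11100001 → 3-byte char #1 = E1 84 8A.
Offset 3: leading byte 0xEB = 11101011 → 3-byte char #2 = EB 9F 8B.
Offset 6: leading byte 0xE3 = 11100011 → 3-byte char #3 = E3 8D 82.
Offset 9: leading byte 0xF0 = 11110000 → 4-byte char #4 = F0 9F 8C 99.
Offset 13: leading byte 0xF0 = 11110000 → 4-byte char #5 = F0 90 81 97.
Offset 17: leading byte 0xCE = 11001110 → 2-byte char #6 = CE B1.
Leading byte 0xCE = 11001110 matches 110xxxxx → 2-byte sequence.
Byte 1: 0xCE = 11001110, payload 01110 (5 bits).
Byte 2: 0xB1 = 10110001 (10xxxxxx ✓), payload 110001.
Concatenate: 01110110001 = 0x3B1 (11 bits → U+03B1).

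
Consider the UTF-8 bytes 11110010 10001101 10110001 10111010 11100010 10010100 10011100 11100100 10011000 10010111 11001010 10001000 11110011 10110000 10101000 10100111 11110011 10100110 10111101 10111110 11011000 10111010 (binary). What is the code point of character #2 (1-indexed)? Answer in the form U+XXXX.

U+251C

Offset 0: leading byte 0xF2 = 11110010 → 4-byte char #1 = F2 8D B1 BA.
Offset 4: leading byte 0xE2 = 11100010 → 3-byte char #2 = E2 94 9C.
Leading byte 0xE2 = 11100010 matches 1110xxxx → 3-byte sequence.
Byte 1: 0xE2 = 11100010, payload 0010 (4 bits).
Byte 2: 0x94 = 10010100 (10xxxxxx ✓), payload 010100.
Byte 3: 0x9C = 10011100 (10xxxxxx ✓), payload 011100.
Concatenate: 0010010100011100 = 0x251C (16 bits → U+251C).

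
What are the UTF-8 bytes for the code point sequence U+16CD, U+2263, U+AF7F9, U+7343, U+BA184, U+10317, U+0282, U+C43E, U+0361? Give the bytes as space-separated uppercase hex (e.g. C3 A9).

U+16CD: 3-byte form → E1 9B 8D.
U+2263: 3-byte form → E2 89 A3.
U+AF7F9: 4-byte form → F2 AF 9F B9.
U+7343: 3-byte form → E7 8D 83.
U+BA184: 4-byte form → F2 BA 86 84.
U+10317: 4-byte form → F0 90 8C 97.
U+0282: 2-byte form → CA 82.
U+C43E: 3-byte form → EC 90 BE.
U+0361: 2-byte form → CD A1.
Concatenated (28 bytes): E1 9B 8D E2 89 A3 F2 AF 9F B9 E7 8D 83 F2 BA 86 84 F0 90 8C 97 CA 82 EC 90 BE CD A1.

E1 9B 8D E2 89 A3 F2 AF 9F B9 E7 8D 83 F2 BA 86 84 F0 90 8C 97 CA 82 EC 90 BE CD A1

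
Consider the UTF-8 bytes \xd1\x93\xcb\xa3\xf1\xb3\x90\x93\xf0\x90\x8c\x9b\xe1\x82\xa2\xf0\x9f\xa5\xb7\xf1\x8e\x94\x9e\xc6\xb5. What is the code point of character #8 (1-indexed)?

Offset 0: leading byte 0xD1 = 11010001 → 2-byte char #1 = D1 93.
Offset 2: leading byte 0xCB = 11001011 → 2-byte char #2 = CB A3.
Offset 4: leading byte 0xF1 = 11110001 → 4-byte char #3 = F1 B3 90 93.
Offset 8: leading byte 0xF0 = 11110000 → 4-byte char #4 = F0 90 8C 9B.
Offset 12: leading byte 0xE1 = 11100001 → 3-byte char #5 = E1 82 A2.
Offset 15: leading byte 0xF0 = 11110000 → 4-byte char #6 = F0 9F A5 B7.
Offset 19: leading byte 0xF1 = 11110001 → 4-byte char #7 = F1 8E 94 9E.
Offset 23: leading byte 0xC6 = 11000110 → 2-byte char #8 = C6 B5.
Leading byte 0xC6 = 11000110 matches 110xxxxx → 2-byte sequence.
Byte 1: 0xC6 = 11000110, payload 00110 (5 bits).
Byte 2: 0xB5 = 10110101 (10xxxxxx ✓), payload 110101.
Concatenate: 00110110101 = 0x1B5 (11 bits → U+01B5).

U+01B5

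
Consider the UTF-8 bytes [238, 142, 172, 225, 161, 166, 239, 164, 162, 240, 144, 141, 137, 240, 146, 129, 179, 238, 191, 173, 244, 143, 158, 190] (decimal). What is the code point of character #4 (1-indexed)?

Offset 0: leading byte 0xEE = 11101110 → 3-byte char #1 = EE 8E AC.
Offset 3: leading byte 0xE1 = 11100001 → 3-byte char #2 = E1 A1 A6.
Offset 6: leading byte 0xEF = 11101111 → 3-byte char #3 = EF A4 A2.
Offset 9: leading byte 0xF0 = 11110000 → 4-byte char #4 = F0 90 8D 89.
Leading byte 0xF0 = 11110000 matches 11110xxx → 4-byte sequence.
Byte 1: 0xF0 = 11110000, payload 000 (3 bits).
Byte 2: 0x90 = 10010000 (10xxxxxx ✓), payload 010000.
Byte 3: 0x8D = 10001101 (10xxxxxx ✓), payload 001101.
Byte 4: 0x89 = 10001001 (10xxxxxx ✓), payload 001001.
Concatenate: 000010000001101001001 = 0x10349 (21 bits → U+10349).

U+10349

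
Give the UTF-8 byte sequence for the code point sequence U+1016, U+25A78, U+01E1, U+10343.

E1 80 96 F0 A5 A9 B8 C7 A1 F0 90 8D 83

U+1016: 3-byte form → E1 80 96.
U+25A78: 4-byte form → F0 A5 A9 B8.
U+01E1: 2-byte form → C7 A1.
U+10343: 4-byte form → F0 90 8D 83.
Concatenated (13 bytes): E1 80 96 F0 A5 A9 B8 C7 A1 F0 90 8D 83.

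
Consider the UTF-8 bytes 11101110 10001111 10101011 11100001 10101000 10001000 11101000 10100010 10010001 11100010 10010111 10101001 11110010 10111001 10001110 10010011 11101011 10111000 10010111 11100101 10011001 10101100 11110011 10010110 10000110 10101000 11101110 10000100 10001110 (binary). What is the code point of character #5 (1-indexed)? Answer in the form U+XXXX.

Offset 0: leading byte 0xEE = 11101110 → 3-byte char #1 = EE 8F AB.
Offset 3: leading byte 0xE1 = 11100001 → 3-byte char #2 = E1 A8 88.
Offset 6: leading byte 0xE8 = 11101000 → 3-byte char #3 = E8 A2 91.
Offset 9: leading byte 0xE2 = 11100010 → 3-byte char #4 = E2 97 A9.
Offset 12: leading byte 0xF2 = 11110010 → 4-byte char #5 = F2 B9 8E 93.
Leading byte 0xF2 = 11110010 matches 11110xxx → 4-byte sequence.
Byte 1: 0xF2 = 11110010, payload 010 (3 bits).
Byte 2: 0xB9 = 10111001 (10xxxxxx ✓), payload 111001.
Byte 3: 0x8E = 10001110 (10xxxxxx ✓), payload 001110.
Byte 4: 0x93 = 10010011 (10xxxxxx ✓), payload 010011.
Concatenate: 010111001001110010011 = 0xB9393 (21 bits → U+B9393).

U+B9393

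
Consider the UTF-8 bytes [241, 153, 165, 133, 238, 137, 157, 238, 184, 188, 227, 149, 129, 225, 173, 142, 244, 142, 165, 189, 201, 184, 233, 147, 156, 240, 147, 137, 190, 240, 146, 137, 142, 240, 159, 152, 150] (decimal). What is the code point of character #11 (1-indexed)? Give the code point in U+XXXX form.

Offset 0: leading byte 0xF1 = 11110001 → 4-byte char #1 = F1 99 A5 85.
Offset 4: leading byte 0xEE = 11101110 → 3-byte char #2 = EE 89 9D.
Offset 7: leading byte 0xEE = 11101110 → 3-byte char #3 = EE B8 BC.
Offset 10: leading byte 0xE3 = 11100011 → 3-byte char #4 = E3 95 81.
Offset 13: leading byte 0xE1 = 11100001 → 3-byte char #5 = E1 AD 8E.
Offset 16: leading byte 0xF4 = 11110100 → 4-byte char #6 = F4 8E A5 BD.
Offset 20: leading byte 0xC9 = 11001001 → 2-byte char #7 = C9 B8.
Offset 22: leading byte 0xE9 = 11101001 → 3-byte char #8 = E9 93 9C.
Offset 25: leading byte 0xF0 = 11110000 → 4-byte char #9 = F0 93 89 BE.
Offset 29: leading byte 0xF0 = 11110000 → 4-byte char #10 = F0 92 89 8E.
Offset 33: leading byte 0xF0 = 11110000 → 4-byte char #11 = F0 9F 98 96.
Leading byte 0xF0 = 11110000 matches 11110xxx → 4-byte sequence.
Byte 1: 0xF0 = 11110000, payload 000 (3 bits).
Byte 2: 0x9F = 10011111 (10xxxxxx ✓), payload 011111.
Byte 3: 0x98 = 10011000 (10xxxxxx ✓), payload 011000.
Byte 4: 0x96 = 10010110 (10xxxxxx ✓), payload 010110.
Concatenate: 000011111011000010110 = 0x1F616 (21 bits → U+1F616).

U+1F616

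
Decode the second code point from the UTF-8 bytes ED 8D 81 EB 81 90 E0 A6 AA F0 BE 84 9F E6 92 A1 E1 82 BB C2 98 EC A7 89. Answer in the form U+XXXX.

U+B050

Offset 0: leading byte 0xED = 11101101 → 3-byte char #1 = ED 8D 81.
Offset 3: leading byte 0xEB = 11101011 → 3-byte char #2 = EB 81 90.
Leading byte 0xEB = 11101011 matches 1110xxxx → 3-byte sequence.
Byte 1: 0xEB = 11101011, payload 1011 (4 bits).
Byte 2: 0x81 = 10000001 (10xxxxxx ✓), payload 000001.
Byte 3: 0x90 = 10010000 (10xxxxxx ✓), payload 010000.
Concatenate: 1011000001010000 = 0xB050 (16 bits → U+B050).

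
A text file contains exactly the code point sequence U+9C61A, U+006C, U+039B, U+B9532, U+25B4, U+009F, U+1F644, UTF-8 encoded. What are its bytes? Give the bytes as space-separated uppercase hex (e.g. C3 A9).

F2 9C 98 9A 6C CE 9B F2 B9 94 B2 E2 96 B4 C2 9F F0 9F 99 84

U+9C61A: 4-byte form → F2 9C 98 9A.
U+006C: 1-byte form → 6C.
U+039B: 2-byte form → CE 9B.
U+B9532: 4-byte form → F2 B9 94 B2.
U+25B4: 3-byte form → E2 96 B4.
U+009F: 2-byte form → C2 9F.
U+1F644: 4-byte form → F0 9F 99 84.
Concatenated (20 bytes): F2 9C 98 9A 6C CE 9B F2 B9 94 B2 E2 96 B4 C2 9F F0 9F 99 84.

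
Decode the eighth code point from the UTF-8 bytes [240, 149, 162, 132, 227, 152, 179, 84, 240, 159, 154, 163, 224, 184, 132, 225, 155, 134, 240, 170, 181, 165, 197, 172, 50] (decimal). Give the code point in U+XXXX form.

Offset 0: leading byte 0xF0 = 11110000 → 4-byte char #1 = F0 95 A2 84.
Offset 4: leading byte 0xE3 = 11100011 → 3-byte char #2 = E3 98 B3.
Offset 7: leading byte 0x54 = 01010100 → 1-byte char #3 = 54.
Offset 8: leading byte 0xF0 = 11110000 → 4-byte char #4 = F0 9F 9A A3.
Offset 12: leading byte 0xE0 = 11100000 → 3-byte char #5 = E0 B8 84.
Offset 15: leading byte 0xE1 = 11100001 → 3-byte char #6 = E1 9B 86.
Offset 18: leading byte 0xF0 = 11110000 → 4-byte char #7 = F0 AA B5 A5.
Offset 22: leading byte 0xC5 = 11000101 → 2-byte char #8 = C5 AC.
Leading byte 0xC5 = 11000101 matches 110xxxxx → 2-byte sequence.
Byte 1: 0xC5 = 11000101, payload 00101 (5 bits).
Byte 2: 0xAC = 10101100 (10xxxxxx ✓), payload 101100.
Concatenate: 00101101100 = 0x16C (11 bits → U+016C).

U+016C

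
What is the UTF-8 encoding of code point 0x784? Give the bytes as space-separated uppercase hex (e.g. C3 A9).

U+0784 = 0x784 = 1924 decimal. In range U+0080–U+07FF → 2-byte form: 110xxxxx 10xxxxxx.
Binary (11 bits): 11110000100.
Split 5+6: 11110 | 000100.
Byte 1: 11011110 = 0xDE.
Byte 2: 10000100 = 0x84.

DE 84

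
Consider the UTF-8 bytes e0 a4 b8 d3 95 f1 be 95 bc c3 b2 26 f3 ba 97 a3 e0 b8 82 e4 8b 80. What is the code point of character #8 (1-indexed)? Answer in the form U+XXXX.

Offset 0: leading byte 0xE0 = 11100000 → 3-byte char #1 = E0 A4 B8.
Offset 3: leading byte 0xD3 = 11010011 → 2-byte char #2 = D3 95.
Offset 5: leading byte 0xF1 = 11110001 → 4-byte char #3 = F1 BE 95 BC.
Offset 9: leading byte 0xC3 = 11000011 → 2-byte char #4 = C3 B2.
Offset 11: leading byte 0x26 = 00100110 → 1-byte char #5 = 26.
Offset 12: leading byte 0xF3 = 11110011 → 4-byte char #6 = F3 BA 97 A3.
Offset 16: leading byte 0xE0 = 11100000 → 3-byte char #7 = E0 B8 82.
Offset 19: leading byte 0xE4 = 11100100 → 3-byte char #8 = E4 8B 80.
Leading byte 0xE4 = 11100100 matches 1110xxxx → 3-byte sequence.
Byte 1: 0xE4 = 11100100, payload 0100 (4 bits).
Byte 2: 0x8B = 10001011 (10xxxxxx ✓), payload 001011.
Byte 3: 0x80 = 10000000 (10xxxxxx ✓), payload 000000.
Concatenate: 0100001011000000 = 0x42C0 (16 bits → U+42C0).

U+42C0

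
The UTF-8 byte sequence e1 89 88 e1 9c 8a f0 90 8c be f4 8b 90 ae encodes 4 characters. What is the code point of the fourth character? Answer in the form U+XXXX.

U+10B42E

Offset 0: leading byte 0xE1 = 11100001 → 3-byte char #1 = E1 89 88.
Offset 3: leading byte 0xE1 = 11100001 → 3-byte char #2 = E1 9C 8A.
Offset 6: leading byte 0xF0 = 11110000 → 4-byte char #3 = F0 90 8C BE.
Offset 10: leading byte 0xF4 = 11110100 → 4-byte char #4 = F4 8B 90 AE.
Leading byte 0xF4 = 11110100 matches 11110xxx → 4-byte sequence.
Byte 1: 0xF4 = 11110100, payload 100 (3 bits).
Byte 2: 0x8B = 10001011 (10xxxxxx ✓), payload 001011.
Byte 3: 0x90 = 10010000 (10xxxxxx ✓), payload 010000.
Byte 4: 0xAE = 10101110 (10xxxxxx ✓), payload 101110.
Concatenate: 100001011010000101110 = 0x10B42E (21 bits → U+10B42E).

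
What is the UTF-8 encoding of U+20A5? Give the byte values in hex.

U+20A5 = 0x20A5 = 8357 decimal. In range U+0800–U+FFFF → 3-byte form: 1110xxxx 10xxxxxx 10xxxxxx.
Binary (16 bits): 0010000010100101.
Split 4+6+6: 0010 | 000010 | 100101.
Byte 1: 11100010 = 0xE2.
Byte 2: 10000010 = 0x82.
Byte 3: 10100101 = 0xA5.

E2 82 A5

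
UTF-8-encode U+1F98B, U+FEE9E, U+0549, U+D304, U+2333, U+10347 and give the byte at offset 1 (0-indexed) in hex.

0x9F

U+1F98B → 4-byte form F0 9F A6 8B at offsets 0–3.
Offset 1 falls in char 1's range; it's byte 2 of F0 9F A6 8B = 0x9F.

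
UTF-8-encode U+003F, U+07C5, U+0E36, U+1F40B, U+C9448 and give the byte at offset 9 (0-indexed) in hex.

U+003F → 1-byte form 3F at offsets 0–0.
U+07C5 → 2-byte form DF 85 at offsets 1–2.
U+0E36 → 3-byte form E0 B8 B6 at offsets 3–5.
U+1F40B → 4-byte form F0 9F 90 8B at offsets 6–9.
Offset 9 falls in char 4's range; it's byte 4 of F0 9F 90 8B = 0x8B.

0x8B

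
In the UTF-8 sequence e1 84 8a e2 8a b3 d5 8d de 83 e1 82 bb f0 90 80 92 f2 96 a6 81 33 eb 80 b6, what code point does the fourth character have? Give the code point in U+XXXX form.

Offset 0: leading byte 0xE1 = 11100001 → 3-byte char #1 = E1 84 8A.
Offset 3: leading byte 0xE2 = 11100010 → 3-byte char #2 = E2 8A B3.
Offset 6: leading byte 0xD5 = 11010101 → 2-byte char #3 = D5 8D.
Offset 8: leading byte 0xDE = 11011110 → 2-byte char #4 = DE 83.
Leading byte 0xDE = 11011110 matches 110xxxxx → 2-byte sequence.
Byte 1: 0xDE = 11011110, payload 11110 (5 bits).
Byte 2: 0x83 = 10000011 (10xxxxxx ✓), payload 000011.
Concatenate: 11110000011 = 0x783 (11 bits → U+0783).

U+0783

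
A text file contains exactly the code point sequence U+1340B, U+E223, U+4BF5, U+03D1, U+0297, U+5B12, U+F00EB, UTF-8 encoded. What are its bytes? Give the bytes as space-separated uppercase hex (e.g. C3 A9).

U+1340B: 4-byte form → F0 93 90 8B.
U+E223: 3-byte form → EE 88 A3.
U+4BF5: 3-byte form → E4 AF B5.
U+03D1: 2-byte form → CF 91.
U+0297: 2-byte form → CA 97.
U+5B12: 3-byte form → E5 AC 92.
U+F00EB: 4-byte form → F3 B0 83 AB.
Concatenated (21 bytes): F0 93 90 8B EE 88 A3 E4 AF B5 CF 91 CA 97 E5 AC 92 F3 B0 83 AB.

F0 93 90 8B EE 88 A3 E4 AF B5 CF 91 CA 97 E5 AC 92 F3 B0 83 AB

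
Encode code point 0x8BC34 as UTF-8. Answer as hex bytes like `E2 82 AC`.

F2 8B B0 B4

U+8BC34 = 0x8BC34 = 572468 decimal. In range U+10000–U+10FFFF → 4-byte form: 11110xxx 10xxxxxx 10xxxxxx 10xxxxxx.
Binary (21 bits): 010001011110000110100.
Split 3+6+6+6: 010 | 001011 | 110000 | 110100.
Byte 1: 11110010 = 0xF2.
Byte 2: 10001011 = 0x8B.
Byte 3: 10110000 = 0xB0.
Byte 4: 10110100 = 0xB4.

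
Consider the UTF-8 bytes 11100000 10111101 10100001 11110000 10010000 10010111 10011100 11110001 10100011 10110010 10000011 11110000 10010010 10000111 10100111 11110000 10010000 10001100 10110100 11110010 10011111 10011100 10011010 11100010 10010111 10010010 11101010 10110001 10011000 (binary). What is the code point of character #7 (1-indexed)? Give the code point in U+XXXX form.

Offset 0: leading byte 0xE0 = 11100000 → 3-byte char #1 = E0 BD A1.
Offset 3: leading byte 0xF0 = 11110000 → 4-byte char #2 = F0 90 97 9C.
Offset 7: leading byte 0xF1 = 11110001 → 4-byte char #3 = F1 A3 B2 83.
Offset 11: leading byte 0xF0 = 11110000 → 4-byte char #4 = F0 92 87 A7.
Offset 15: leading byte 0xF0 = 11110000 → 4-byte char #5 = F0 90 8C B4.
Offset 19: leading byte 0xF2 = 11110010 → 4-byte char #6 = F2 9F 9C 9A.
Offset 23: leading byte 0xE2 = 11100010 → 3-byte char #7 = E2 97 92.
Leading byte 0xE2 = 11100010 matches 1110xxxx → 3-byte sequence.
Byte 1: 0xE2 = 11100010, payload 0010 (4 bits).
Byte 2: 0x97 = 10010111 (10xxxxxx ✓), payload 010111.
Byte 3: 0x92 = 10010010 (10xxxxxx ✓), payload 010010.
Concatenate: 0010010111010010 = 0x25D2 (16 bits → U+25D2).

U+25D2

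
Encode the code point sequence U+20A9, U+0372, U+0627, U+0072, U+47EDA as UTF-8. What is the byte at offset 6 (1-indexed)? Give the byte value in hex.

1-indexed offset 6 is 0-indexed offset 5.
U+20A9 → 3-byte form E2 82 A9 at offsets 0–2.
U+0372 → 2-byte form CD B2 at offsets 3–4.
U+0627 → 2-byte form D8 A7 at offsets 5–6.
Offset 5 falls in char 3's range; it's byte 1 of D8 A7 = 0xD8.

0xD8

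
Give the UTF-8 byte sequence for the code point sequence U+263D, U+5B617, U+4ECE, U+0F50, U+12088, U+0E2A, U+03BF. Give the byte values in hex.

E2 98 BD F1 9B 98 97 E4 BB 8E E0 BD 90 F0 92 82 88 E0 B8 AA CE BF

U+263D: 3-byte form → E2 98 BD.
U+5B617: 4-byte form → F1 9B 98 97.
U+4ECE: 3-byte form → E4 BB 8E.
U+0F50: 3-byte form → E0 BD 90.
U+12088: 4-byte form → F0 92 82 88.
U+0E2A: 3-byte form → E0 B8 AA.
U+03BF: 2-byte form → CE BF.
Concatenated (22 bytes): E2 98 BD F1 9B 98 97 E4 BB 8E E0 BD 90 F0 92 82 88 E0 B8 AA CE BF.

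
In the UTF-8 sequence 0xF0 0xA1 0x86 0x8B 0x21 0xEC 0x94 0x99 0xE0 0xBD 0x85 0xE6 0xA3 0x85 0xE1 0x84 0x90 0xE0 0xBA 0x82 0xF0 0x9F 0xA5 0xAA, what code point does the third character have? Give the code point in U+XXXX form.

Offset 0: leading byte 0xF0 = 11110000 → 4-byte char #1 = F0 A1 86 8B.
Offset 4: leading byte 0x21 = 00100001 → 1-byte char #2 = 21.
Offset 5: leading byte 0xEC = 11101100 → 3-byte char #3 = EC 94 99.
Leading byte 0xEC = 11101100 matches 1110xxxx → 3-byte sequence.
Byte 1: 0xEC = 11101100, payload 1100 (4 bits).
Byte 2: 0x94 = 10010100 (10xxxxxx ✓), payload 010100.
Byte 3: 0x99 = 10011001 (10xxxxxx ✓), payload 011001.
Concatenate: 1100010100011001 = 0xC519 (16 bits → U+C519).

U+C519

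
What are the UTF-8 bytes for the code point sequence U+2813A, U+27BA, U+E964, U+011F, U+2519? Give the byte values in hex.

F0 A8 84 BA E2 9E BA EE A5 A4 C4 9F E2 94 99

U+2813A: 4-byte form → F0 A8 84 BA.
U+27BA: 3-byte form → E2 9E BA.
U+E964: 3-byte form → EE A5 A4.
U+011F: 2-byte form → C4 9F.
U+2519: 3-byte form → E2 94 99.
Concatenated (15 bytes): F0 A8 84 BA E2 9E BA EE A5 A4 C4 9F E2 94 99.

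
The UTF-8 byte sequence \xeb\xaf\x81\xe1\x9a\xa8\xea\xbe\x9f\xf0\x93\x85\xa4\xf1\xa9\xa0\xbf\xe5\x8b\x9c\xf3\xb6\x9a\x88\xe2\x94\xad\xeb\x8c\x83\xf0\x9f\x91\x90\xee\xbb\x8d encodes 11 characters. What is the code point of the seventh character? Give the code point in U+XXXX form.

U+F6688

Offset 0: leading byte 0xEB = 11101011 → 3-byte char #1 = EB AF 81.
Offset 3: leading byte 0xE1 = 11100001 → 3-byte char #2 = E1 9A A8.
Offset 6: leading byte 0xEA = 11101010 → 3-byte char #3 = EA BE 9F.
Offset 9: leading byte 0xF0 = 11110000 → 4-byte char #4 = F0 93 85 A4.
Offset 13: leading byte 0xF1 = 11110001 → 4-byte char #5 = F1 A9 A0 BF.
Offset 17: leading byte 0xE5 = 11100101 → 3-byte char #6 = E5 8B 9C.
Offset 20: leading byte 0xF3 = 11110011 → 4-byte char #7 = F3 B6 9A 88.
Leading byte 0xF3 = 11110011 matches 11110xxx → 4-byte sequence.
Byte 1: 0xF3 = 11110011, payload 011 (3 bits).
Byte 2: 0xB6 = 10110110 (10xxxxxx ✓), payload 110110.
Byte 3: 0x9A = 10011010 (10xxxxxx ✓), payload 011010.
Byte 4: 0x88 = 10001000 (10xxxxxx ✓), payload 001000.
Concatenate: 011110110011010001000 = 0xF6688 (21 bits → U+F6688).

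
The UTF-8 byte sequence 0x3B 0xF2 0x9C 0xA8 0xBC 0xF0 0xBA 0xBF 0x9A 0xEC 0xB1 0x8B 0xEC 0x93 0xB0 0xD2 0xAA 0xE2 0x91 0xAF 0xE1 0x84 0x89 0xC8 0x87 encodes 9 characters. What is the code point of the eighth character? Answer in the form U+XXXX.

Offset 0: leading byte 0x3B = 00111011 → 1-byte char #1 = 3B.
Offset 1: leading byte 0xF2 = 11110010 → 4-byte char #2 = F2 9C A8 BC.
Offset 5: leading byte 0xF0 = 11110000 → 4-byte char #3 = F0 BA BF 9A.
Offset 9: leading byte 0xEC = 11101100 → 3-byte char #4 = EC B1 8B.
Offset 12: leading byte 0xEC = 11101100 → 3-byte char #5 = EC 93 B0.
Offset 15: leading byte 0xD2 = 11010010 → 2-byte char #6 = D2 AA.
Offset 17: leading byte 0xE2 = 11100010 → 3-byte char #7 = E2 91 AF.
Offset 20: leading byte 0xE1 = 11100001 → 3-byte char #8 = E1 84 89.
Leading byte 0xE1 = 11100001 matches 1110xxxx → 3-byte sequence.
Byte 1: 0xE1 = 11100001, payload 0001 (4 bits).
Byte 2: 0x84 = 10000100 (10xxxxxx ✓), payload 000100.
Byte 3: 0x89 = 10001001 (10xxxxxx ✓), payload 001001.
Concatenate: 0001000100001001 = 0x1109 (16 bits → U+1109).

U+1109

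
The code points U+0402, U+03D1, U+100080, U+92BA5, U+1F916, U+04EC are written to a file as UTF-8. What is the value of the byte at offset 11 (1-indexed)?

0xAE

1-indexed offset 11 is 0-indexed offset 10.
U+0402 → 2-byte form D0 82 at offsets 0–1.
U+03D1 → 2-byte form CF 91 at offsets 2–3.
U+100080 → 4-byte form F4 80 82 80 at offsets 4–7.
U+92BA5 → 4-byte form F2 92 AE A5 at offsets 8–11.
Offset 10 falls in char 4's range; it's byte 3 of F2 92 AE A5 = 0xAE.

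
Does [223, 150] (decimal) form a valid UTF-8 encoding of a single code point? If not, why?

valid

Leading byte 0xDF = 11011111 → 2-byte form.
Continuation bytes 0x96=10010110 all match 10xxxxxx.
Decoded value 0x7D6 is ≥ 0x80 (shortest form) and not a surrogate.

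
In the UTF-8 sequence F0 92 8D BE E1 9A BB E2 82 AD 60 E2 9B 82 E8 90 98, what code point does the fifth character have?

U+26C2

Offset 0: leading byte 0xF0 = 11110000 → 4-byte char #1 = F0 92 8D BE.
Offset 4: leading byte 0xE1 = 11100001 → 3-byte char #2 = E1 9A BB.
Offset 7: leading byte 0xE2 = 11100010 → 3-byte char #3 = E2 82 AD.
Offset 10: leading byte 0x60 = 01100000 → 1-byte char #4 = 60.
Offset 11: leading byte 0xE2 = 11100010 → 3-byte char #5 = E2 9B 82.
Leading byte 0xE2 = 11100010 matches 1110xxxx → 3-byte sequence.
Byte 1: 0xE2 = 11100010, payload 0010 (4 bits).
Byte 2: 0x9B = 10011011 (10xxxxxx ✓), payload 011011.
Byte 3: 0x82 = 10000010 (10xxxxxx ✓), payload 000010.
Concatenate: 0010011011000010 = 0x26C2 (16 bits → U+26C2).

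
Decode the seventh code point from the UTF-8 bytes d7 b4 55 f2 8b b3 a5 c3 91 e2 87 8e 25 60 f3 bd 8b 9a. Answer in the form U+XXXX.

Offset 0: leading byte 0xD7 = 11010111 → 2-byte char #1 = D7 B4.
Offset 2: leading byte 0x55 = 01010101 → 1-byte char #2 = 55.
Offset 3: leading byte 0xF2 = 11110010 → 4-byte char #3 = F2 8B B3 A5.
Offset 7: leading byte 0xC3 = 11000011 → 2-byte char #4 = C3 91.
Offset 9: leading byte 0xE2 = 11100010 → 3-byte char #5 = E2 87 8E.
Offset 12: leading byte 0x25 = 00100101 → 1-byte char #6 = 25.
Offset 13: leading byte 0x60 = 01100000 → 1-byte char #7 = 60.
Leading byte 0x60 = 01100000 matches 0xxxxxxx → 1-byte sequence.
Byte 1: 0x60 = 01100000, payload 1100000 (7 bits).
Concatenate: 1100000 = 0x60 (7 bits → U+0060).

U+0060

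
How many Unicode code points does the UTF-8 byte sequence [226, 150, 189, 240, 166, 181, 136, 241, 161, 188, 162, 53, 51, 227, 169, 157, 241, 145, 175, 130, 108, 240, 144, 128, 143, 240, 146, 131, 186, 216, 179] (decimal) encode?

Byte at offset 0: 0xE2 = 11100010 → 3-byte char (#1). Advance 3.
Byte at offset 3: 0xF0 = 11110000 → 4-byte char (#2). Advance 4.
Byte at offset 7: 0xF1 = 11110001 → 4-byte char (#3). Advance 4.
Byte at offset 11: 0x35 = 00110101 → 1-byte char (#4). Advance 1.
Byte at offset 12: 0x33 = 00110011 → 1-byte char (#5). Advance 1.
Byte at offset 13: 0xE3 = 11100011 → 3-byte char (#6). Advance 3.
Byte at offset 16: 0xF1 = 11110001 → 4-byte char (#7). Advance 4.
Byte at offset 20: 0x6C = 01101100 → 1-byte char (#8). Advance 1.
Byte at offset 21: 0xF0 = 11110000 → 4-byte char (#9). Advance 4.
Byte at offset 25: 0xF0 = 11110000 → 4-byte char (#10). Advance 4.
Byte at offset 29: 0xD8 = 11011000 → 2-byte char (#11). Advance 2.
Reached end at offset 31 after 11 code points.

11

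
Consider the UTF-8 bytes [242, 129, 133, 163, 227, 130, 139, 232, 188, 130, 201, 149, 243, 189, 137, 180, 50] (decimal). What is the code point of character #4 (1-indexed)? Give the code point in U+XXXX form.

U+0255

Offset 0: leading byte 0xF2 = 11110010 → 4-byte char #1 = F2 81 85 A3.
Offset 4: leading byte 0xE3 = 11100011 → 3-byte char #2 = E3 82 8B.
Offset 7: leading byte 0xE8 = 11101000 → 3-byte char #3 = E8 BC 82.
Offset 10: leading byte 0xC9 = 11001001 → 2-byte char #4 = C9 95.
Leading byte 0xC9 = 11001001 matches 110xxxxx → 2-byte sequence.
Byte 1: 0xC9 = 11001001, payload 01001 (5 bits).
Byte 2: 0x95 = 10010101 (10xxxxxx ✓), payload 010101.
Concatenate: 01001010101 = 0x255 (11 bits → U+0255).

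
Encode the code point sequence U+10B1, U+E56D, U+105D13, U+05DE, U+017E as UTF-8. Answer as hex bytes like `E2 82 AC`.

E1 82 B1 EE 95 AD F4 85 B4 93 D7 9E C5 BE

U+10B1: 3-byte form → E1 82 B1.
U+E56D: 3-byte form → EE 95 AD.
U+105D13: 4-byte form → F4 85 B4 93.
U+05DE: 2-byte form → D7 9E.
U+017E: 2-byte form → C5 BE.
Concatenated (14 bytes): E1 82 B1 EE 95 AD F4 85 B4 93 D7 9E C5 BE.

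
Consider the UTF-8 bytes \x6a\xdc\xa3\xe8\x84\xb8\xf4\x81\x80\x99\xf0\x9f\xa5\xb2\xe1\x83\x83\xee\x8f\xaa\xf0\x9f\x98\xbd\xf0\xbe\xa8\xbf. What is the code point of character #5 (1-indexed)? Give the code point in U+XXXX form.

U+1F972

Offset 0: leading byte 0x6A = 01101010 → 1-byte char #1 = 6A.
Offset 1: leading byte 0xDC = 11011100 → 2-byte char #2 = DC A3.
Offset 3: leading byte 0xE8 = 11101000 → 3-byte char #3 = E8 84 B8.
Offset 6: leading byte 0xF4 = 11110100 → 4-byte char #4 = F4 81 80 99.
Offset 10: leading byte 0xF0 = 11110000 → 4-byte char #5 = F0 9F A5 B2.
Leading byte 0xF0 = 11110000 matches 11110xxx → 4-byte sequence.
Byte 1: 0xF0 = 11110000, payload 000 (3 bits).
Byte 2: 0x9F = 10011111 (10xxxxxx ✓), payload 011111.
Byte 3: 0xA5 = 10100101 (10xxxxxx ✓), payload 100101.
Byte 4: 0xB2 = 10110010 (10xxxxxx ✓), payload 110010.
Concatenate: 000011111100101110010 = 0x1F972 (21 bits → U+1F972).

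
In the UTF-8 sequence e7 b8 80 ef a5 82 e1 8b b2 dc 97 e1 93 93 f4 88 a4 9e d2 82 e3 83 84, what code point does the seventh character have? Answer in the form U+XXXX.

U+0482

Offset 0: leading byte 0xE7 = 11100111 → 3-byte char #1 = E7 B8 80.
Offset 3: leading byte 0xEF = 11101111 → 3-byte char #2 = EF A5 82.
Offset 6: leading byte 0xE1 = 11100001 → 3-byte char #3 = E1 8B B2.
Offset 9: leading byte 0xDC = 11011100 → 2-byte char #4 = DC 97.
Offset 11: leading byte 0xE1 = 11100001 → 3-byte char #5 = E1 93 93.
Offset 14: leading byte 0xF4 = 11110100 → 4-byte char #6 = F4 88 A4 9E.
Offset 18: leading byte 0xD2 = 11010010 → 2-byte char #7 = D2 82.
Leading byte 0xD2 = 11010010 matches 110xxxxx → 2-byte sequence.
Byte 1: 0xD2 = 11010010, payload 10010 (5 bits).
Byte 2: 0x82 = 10000010 (10xxxxxx ✓), payload 000010.
Concatenate: 10010000010 = 0x482 (11 bits → U+0482).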